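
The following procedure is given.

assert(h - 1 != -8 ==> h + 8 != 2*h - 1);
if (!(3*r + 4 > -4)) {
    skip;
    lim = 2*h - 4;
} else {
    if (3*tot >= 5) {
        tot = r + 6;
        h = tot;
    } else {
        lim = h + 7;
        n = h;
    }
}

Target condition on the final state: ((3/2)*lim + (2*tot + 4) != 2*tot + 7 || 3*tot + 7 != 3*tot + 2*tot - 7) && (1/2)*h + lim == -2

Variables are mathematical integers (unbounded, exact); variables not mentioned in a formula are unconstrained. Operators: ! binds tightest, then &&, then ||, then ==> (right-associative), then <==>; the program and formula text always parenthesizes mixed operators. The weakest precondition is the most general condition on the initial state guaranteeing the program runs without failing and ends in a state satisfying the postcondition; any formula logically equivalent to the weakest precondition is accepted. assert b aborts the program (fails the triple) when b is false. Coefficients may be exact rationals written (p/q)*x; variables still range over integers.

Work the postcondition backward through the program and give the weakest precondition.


Working backward. After the program, the postcondition ((3/2)*lim + (2*tot + 4) != 2*tot + 7 || 3*tot + 7 != 3*tot + 2*tot - 7) && (1/2)*h + lim == -2 must hold; in canonical form it is ((3/2)*lim != 3 || 2*tot != 14) && (1/2)*h + lim == -2.
Then branch requires (3*h != 9 || 2*tot != 14) && (5/2)*h == 2; else branch requires (3*tot >= 5 ==> (((3/2)*lim != 3 || 2*r != 2) && lim + (1/2)*r == -5)) && ((!(3*tot >= 5)) ==> (((3/2)*h != -15/2 || 2*tot != 14) && (3/2)*h == -9)).
Before the if: ((!(3*r > -8)) ==> ((3*h != 9 || 2*tot != 14) && (5/2)*h == 2)) && (3*r > -8 ==> ((3*tot >= 5 ==> (((3/2)*lim != 3 || 2*r != 2) && lim + (1/2)*r == -5)) && ((!(3*tot >= 5)) ==> (((3/2)*h != -15/2 || 2*tot != 14) && (3/2)*h == -9))))
Before assert h - 1 != -8 ==> h + 8 != 2*h - 1: (h != -7 ==> h != 9) && ((!(3*r > -8)) ==> ((3*h != 9 || 2*tot != 14) && (5/2)*h == 2)) && (3*r > -8 ==> ((3*tot >= 5 ==> (((3/2)*lim != 3 || 2*r != 2) && lim + (1/2)*r == -5)) && ((!(3*tot >= 5)) ==> (((3/2)*h != -15/2 || 2*tot != 14) && (3/2)*h == -9))))
Answer: WP = (h != -7 ==> h != 9) && ((!(3*r > -8)) ==> ((3*h != 9 || 2*tot != 14) && (5/2)*h == 2)) && (3*r > -8 ==> ((3*tot >= 5 ==> (((3/2)*lim != 3 || 2*r != 2) && lim + (1/2)*r == -5)) && ((!(3*tot >= 5)) ==> (((3/2)*h != -15/2 || 2*tot != 14) && (3/2)*h == -9))))


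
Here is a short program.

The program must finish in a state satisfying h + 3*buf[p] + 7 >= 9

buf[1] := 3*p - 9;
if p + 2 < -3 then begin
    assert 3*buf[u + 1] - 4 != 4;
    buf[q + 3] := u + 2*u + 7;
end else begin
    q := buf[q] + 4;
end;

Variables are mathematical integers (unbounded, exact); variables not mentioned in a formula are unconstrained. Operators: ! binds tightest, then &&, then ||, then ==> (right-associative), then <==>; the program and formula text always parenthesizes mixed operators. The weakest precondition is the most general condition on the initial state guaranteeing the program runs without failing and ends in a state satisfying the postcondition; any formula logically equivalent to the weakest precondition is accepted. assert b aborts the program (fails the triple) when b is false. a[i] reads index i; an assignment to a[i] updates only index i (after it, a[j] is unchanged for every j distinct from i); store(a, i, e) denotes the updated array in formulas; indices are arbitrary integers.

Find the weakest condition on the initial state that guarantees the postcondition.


Working backward. After the program, the postcondition h + 3*buf[p] + 7 >= 9 must hold; in canonical form it is 3*buf[p] + h >= 2.
Then branch requires 3*buf[u + 1] != 8 && 3*store(buf, q + 3, 3*u + 7)[p] + h >= 2; else branch requires 3*buf[p] + h >= 2.
Before the if: (p < -5 ==> (3*buf[u + 1] != 8 && 3*store(buf, q + 3, 3*u + 7)[p] + h >= 2)) && ((!(p < -5)) ==> 3*buf[p] + h >= 2)
Before buf[1] := 3*p - 9: (p < -5 ==> (3*store(buf, 1, 3*p - 9)[u + 1] != 8 && 3*store(store(buf, 1, 3*p - 9), q + 3, 3*u + 7)[p] + h >= 2)) && ((!(p < -5)) ==> 3*store(buf, 1, 3*p - 9)[p] + h >= 2)
Answer: WP = (p < -5 ==> (3*store(buf, 1, 3*p - 9)[u + 1] != 8 && 3*store(store(buf, 1, 3*p - 9), q + 3, 3*u + 7)[p] + h >= 2)) && ((!(p < -5)) ==> 3*store(buf, 1, 3*p - 9)[p] + h >= 2)


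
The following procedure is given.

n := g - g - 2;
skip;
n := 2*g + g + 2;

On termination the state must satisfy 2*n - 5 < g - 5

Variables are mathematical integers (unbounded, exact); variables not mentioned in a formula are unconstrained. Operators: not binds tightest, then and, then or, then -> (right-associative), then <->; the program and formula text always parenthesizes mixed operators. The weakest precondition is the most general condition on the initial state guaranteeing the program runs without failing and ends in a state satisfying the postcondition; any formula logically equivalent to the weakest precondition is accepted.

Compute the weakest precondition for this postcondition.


Working backward. After the program, the postcondition 2*n - 5 < g - 5 must hold; in canonical form it is 2*n < g.
Before n := 2*g + g + 2: 5*g < -4
Before skip: 5*g < -4
Before n := g - g - 2: 5*g < -4
Answer: WP = 5*g < -4


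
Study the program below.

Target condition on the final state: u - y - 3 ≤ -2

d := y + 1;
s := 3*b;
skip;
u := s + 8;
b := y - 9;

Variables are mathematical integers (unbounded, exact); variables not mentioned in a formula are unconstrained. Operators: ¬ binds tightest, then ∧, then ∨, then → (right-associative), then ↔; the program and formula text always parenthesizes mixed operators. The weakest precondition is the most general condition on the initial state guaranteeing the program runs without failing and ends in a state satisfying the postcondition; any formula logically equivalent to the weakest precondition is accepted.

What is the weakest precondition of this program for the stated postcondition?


Working backward. After the program, the postcondition u - y - 3 ≤ -2 must hold; in canonical form it is u ≤ y + 1.
Before b := y - 9: u ≤ y + 1
Before u := s + 8: s ≤ y - 7
Before skip: s ≤ y - 7
Before s := 3*b: 3*b ≤ y - 7
Before d := y + 1: 3*b ≤ y - 7
Answer: WP = 3*b ≤ y - 7


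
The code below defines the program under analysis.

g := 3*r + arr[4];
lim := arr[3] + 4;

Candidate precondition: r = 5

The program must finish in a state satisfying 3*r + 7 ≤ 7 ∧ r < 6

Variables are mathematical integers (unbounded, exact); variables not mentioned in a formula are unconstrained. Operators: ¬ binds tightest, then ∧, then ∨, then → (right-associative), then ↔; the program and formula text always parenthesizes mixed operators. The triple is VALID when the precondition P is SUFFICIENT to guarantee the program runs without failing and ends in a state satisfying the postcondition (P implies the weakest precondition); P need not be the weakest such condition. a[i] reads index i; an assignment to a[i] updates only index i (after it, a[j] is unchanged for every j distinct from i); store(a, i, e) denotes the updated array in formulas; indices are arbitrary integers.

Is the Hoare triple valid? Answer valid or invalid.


Working backward. After the program, the postcondition 3*r + 7 ≤ 7 ∧ r < 6 must hold; in canonical form it is 3*r ≤ 0 ∧ r < 6.
Before lim := arr[3] + 4: 3*r ≤ 0 ∧ r < 6
Before g := 3*r + arr[4]: 3*r ≤ 0 ∧ r < 6
The weakest precondition is 3*r ≤ 0 ∧ r < 6.
Check whether r = 5 implies it.
Countermodel: at the initial state r = 5, the precondition holds but the weakest precondition fails.
Answer: invalid


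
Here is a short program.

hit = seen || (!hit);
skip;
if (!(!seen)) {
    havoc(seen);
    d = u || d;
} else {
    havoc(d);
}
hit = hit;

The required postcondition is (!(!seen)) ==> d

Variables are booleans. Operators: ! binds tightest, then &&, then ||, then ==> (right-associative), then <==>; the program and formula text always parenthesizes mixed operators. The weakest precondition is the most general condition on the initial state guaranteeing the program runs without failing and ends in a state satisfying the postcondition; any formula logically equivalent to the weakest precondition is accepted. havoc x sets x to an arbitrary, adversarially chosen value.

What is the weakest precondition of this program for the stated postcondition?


Working backward. After the program, the postcondition (!(!seen)) ==> d must hold; in canonical form it is seen ==> d.
Before hit := hit: seen ==> d
Then branch requires u || d; else branch requires !seen.
Before the if: seen ==> (u || d)
Before skip: seen ==> (u || d)
Before hit := seen || (!hit): seen ==> (u || d)
Answer: WP = seen ==> (u || d)


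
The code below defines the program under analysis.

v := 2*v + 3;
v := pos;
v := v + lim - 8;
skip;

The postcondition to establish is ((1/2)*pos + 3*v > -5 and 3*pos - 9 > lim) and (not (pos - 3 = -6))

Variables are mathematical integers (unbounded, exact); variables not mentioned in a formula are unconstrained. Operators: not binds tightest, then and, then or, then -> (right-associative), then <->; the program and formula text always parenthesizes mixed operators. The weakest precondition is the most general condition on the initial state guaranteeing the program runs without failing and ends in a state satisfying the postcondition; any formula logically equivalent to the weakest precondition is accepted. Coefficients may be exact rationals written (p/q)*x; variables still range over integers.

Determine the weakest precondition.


Working backward. After the program, the postcondition ((1/2)*pos + 3*v > -5 and 3*pos - 9 > lim) and (not (pos - 3 = -6)) must hold; in canonical form it is (1/2)*pos + 3*v > -5 and 3*pos > lim + 9 and (not (pos = -3)).
Before skip: (1/2)*pos + 3*v > -5 and 3*pos > lim + 9 and (not (pos = -3))
Before v := v + lim - 8: 3*lim + (1/2)*pos + 3*v > 19 and 3*pos > lim + 9 and (not (pos = -3))
Before v := pos: 3*lim + (7/2)*pos > 19 and 3*pos > lim + 9 and (not (pos = -3))
Before v := 2*v + 3: 3*lim + (7/2)*pos > 19 and 3*pos > lim + 9 and (not (pos = -3))
Answer: WP = 3*lim + (7/2)*pos > 19 and 3*pos > lim + 9 and (not (pos = -3))


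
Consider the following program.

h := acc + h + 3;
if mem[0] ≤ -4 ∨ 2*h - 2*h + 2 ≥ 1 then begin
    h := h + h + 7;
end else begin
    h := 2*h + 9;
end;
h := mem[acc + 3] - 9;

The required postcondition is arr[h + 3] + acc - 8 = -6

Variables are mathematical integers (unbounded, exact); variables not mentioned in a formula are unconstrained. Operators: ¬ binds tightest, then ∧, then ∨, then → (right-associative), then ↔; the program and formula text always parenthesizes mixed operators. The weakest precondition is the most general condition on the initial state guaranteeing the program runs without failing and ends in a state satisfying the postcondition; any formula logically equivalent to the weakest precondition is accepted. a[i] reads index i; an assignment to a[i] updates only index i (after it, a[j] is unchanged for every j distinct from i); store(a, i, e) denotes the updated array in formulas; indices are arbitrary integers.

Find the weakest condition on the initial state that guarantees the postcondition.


Working backward. After the program, the postcondition arr[h + 3] + acc - 8 = -6 must hold; in canonical form it is arr[h + 3] + acc = 2.
Before h := mem[acc + 3] - 9: arr[mem[acc + 3] - 6] + acc = 2
Then branch requires arr[mem[acc + 3] - 6] + acc = 2; else branch requires arr[mem[acc + 3] - 6] + acc = 2.
Before the if: arr[mem[acc + 3] - 6] + acc = 2
Before h := acc + h + 3: arr[mem[acc + 3] - 6] + acc = 2
Answer: WP = arr[mem[acc + 3] - 6] + acc = 2


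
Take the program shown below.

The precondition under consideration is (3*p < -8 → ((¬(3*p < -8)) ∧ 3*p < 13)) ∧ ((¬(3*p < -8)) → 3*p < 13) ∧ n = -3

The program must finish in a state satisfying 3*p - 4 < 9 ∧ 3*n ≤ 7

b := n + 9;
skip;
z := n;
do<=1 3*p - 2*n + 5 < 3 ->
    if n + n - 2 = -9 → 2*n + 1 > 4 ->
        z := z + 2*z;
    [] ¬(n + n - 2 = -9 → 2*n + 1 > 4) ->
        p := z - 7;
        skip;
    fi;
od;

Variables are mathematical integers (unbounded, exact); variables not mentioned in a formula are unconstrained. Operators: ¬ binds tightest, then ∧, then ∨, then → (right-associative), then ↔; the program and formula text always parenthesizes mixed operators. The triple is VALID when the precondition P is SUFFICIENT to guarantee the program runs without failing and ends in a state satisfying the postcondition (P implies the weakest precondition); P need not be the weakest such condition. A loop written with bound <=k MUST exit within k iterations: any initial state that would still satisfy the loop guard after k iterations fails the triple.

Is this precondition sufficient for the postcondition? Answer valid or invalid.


Working backward. After the program, the postcondition 3*p - 4 < 9 ∧ 3*n ≤ 7 must hold; in canonical form it is 3*p < 13 ∧ 3*n ≤ 7.
Before the loop (bound <=1), unroll the exhaustion recursion (WP_0 = exit-now case; WP_j = one more guarded iteration, up to j = 1):
  WP_0: (¬(3*p < 2*n - 2)) ∧ 3*p < 13 ∧ 3*n ≤ 7
  WP_1: (3*p < 2*n - 2 → (((2*n = -7 → 2*n > 3) → ((¬(3*p < 2*n - 2)) ∧ 3*p < 13 ∧ 3*n ≤ 7)) ∧ ((¬(2*n = -7 → 2*n > 3)) → ((¬(3*z < 2*n + 19)) ∧ 3*z < 34 ∧ 3*n ≤ 7)))) ∧ ((¬(3*p < 2*n - 2)) → (3*p < 13 ∧ 3*n ≤ 7))
So before the loop: (3*p < 2*n - 2 → (((2*n = -7 → 2*n > 3) → ((¬(3*p < 2*n - 2)) ∧ 3*p < 13 ∧ 3*n ≤ 7)) ∧ ((¬(2*n = -7 → 2*n > 3)) → ((¬(3*z < 2*n + 19)) ∧ 3*z < 34 ∧ 3*n ≤ 7)))) ∧ ((¬(3*p < 2*n - 2)) → (3*p < 13 ∧ 3*n ≤ 7))
Before z := n: (3*p < 2*n - 2 → (((2*n = -7 → 2*n > 3) → ((¬(3*p < 2*n - 2)) ∧ 3*p < 13 ∧ 3*n ≤ 7)) ∧ ((¬(2*n = -7 → 2*n > 3)) → ((¬(n < 19)) ∧ 3*n < 34 ∧ 3*n ≤ 7)))) ∧ ((¬(3*p < 2*n - 2)) → (3*p < 13 ∧ 3*n ≤ 7))
Before skip: (3*p < 2*n - 2 → (((2*n = -7 → 2*n > 3) → ((¬(3*p < 2*n - 2)) ∧ 3*p < 13 ∧ 3*n ≤ 7)) ∧ ((¬(2*n = -7 → 2*n > 3)) → ((¬(n < 19)) ∧ 3*n < 34 ∧ 3*n ≤ 7)))) ∧ ((¬(3*p < 2*n - 2)) → (3*p < 13 ∧ 3*n ≤ 7))
Before b := n + 9: (3*p < 2*n - 2 → (((2*n = -7 → 2*n > 3) → ((¬(3*p < 2*n - 2)) ∧ 3*p < 13 ∧ 3*n ≤ 7)) ∧ ((¬(2*n = -7 → 2*n > 3)) → ((¬(n < 19)) ∧ 3*n < 34 ∧ 3*n ≤ 7)))) ∧ ((¬(3*p < 2*n - 2)) → (3*p < 13 ∧ 3*n ≤ 7))
The weakest precondition is (3*p < 2*n - 2 → (((2*n = -7 → 2*n > 3) → ((¬(3*p < 2*n - 2)) ∧ 3*p < 13 ∧ 3*n ≤ 7)) ∧ ((¬(2*n = -7 → 2*n > 3)) → ((¬(n < 19)) ∧ 3*n < 34 ∧ 3*n ≤ 7)))) ∧ ((¬(3*p < 2*n - 2)) → (3*p < 13 ∧ 3*n ≤ 7)).
Check whether (3*p < -8 → ((¬(3*p < -8)) ∧ 3*p < 13)) ∧ ((¬(3*p < -8)) → 3*p < 13) ∧ n = -3 implies it.
Every state satisfying the precondition satisfies the weakest precondition: the implication holds.
Answer: valid


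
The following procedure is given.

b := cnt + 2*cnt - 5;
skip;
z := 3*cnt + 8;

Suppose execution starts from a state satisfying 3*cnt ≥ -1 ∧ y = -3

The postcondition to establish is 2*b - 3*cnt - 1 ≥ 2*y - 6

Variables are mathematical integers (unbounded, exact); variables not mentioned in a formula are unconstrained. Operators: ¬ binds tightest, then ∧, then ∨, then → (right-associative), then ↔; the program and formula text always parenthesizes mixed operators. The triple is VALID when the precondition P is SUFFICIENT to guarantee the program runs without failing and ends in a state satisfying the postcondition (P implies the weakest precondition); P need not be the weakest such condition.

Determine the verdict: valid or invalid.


Working backward. After the program, the postcondition 2*b - 3*cnt - 1 ≥ 2*y - 6 must hold; in canonical form it is 2*b ≥ 3*cnt + 2*y - 5.
Before z := 3*cnt + 8: 2*b ≥ 3*cnt + 2*y - 5
Before skip: 2*b ≥ 3*cnt + 2*y - 5
Before b := cnt + 2*cnt - 5: 3*cnt ≥ 2*y + 5
The weakest precondition is 3*cnt ≥ 2*y + 5.
Check whether 3*cnt ≥ -1 ∧ y = -3 implies it.
Every state satisfying the precondition satisfies the weakest precondition: the implication holds.
Answer: valid


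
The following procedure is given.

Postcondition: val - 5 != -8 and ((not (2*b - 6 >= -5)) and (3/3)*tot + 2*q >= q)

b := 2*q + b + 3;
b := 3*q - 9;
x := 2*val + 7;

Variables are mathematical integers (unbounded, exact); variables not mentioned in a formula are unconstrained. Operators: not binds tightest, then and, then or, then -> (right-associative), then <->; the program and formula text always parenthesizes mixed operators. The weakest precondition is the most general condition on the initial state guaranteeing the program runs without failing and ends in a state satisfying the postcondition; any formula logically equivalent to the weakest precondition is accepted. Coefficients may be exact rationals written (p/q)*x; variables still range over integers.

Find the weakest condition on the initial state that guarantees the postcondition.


Working backward. After the program, the postcondition val - 5 != -8 and ((not (2*b - 6 >= -5)) and (3/3)*tot + 2*q >= q) must hold; in canonical form it is val != -3 and (not (2*b >= 1)) and q + tot >= 0.
Before x := 2*val + 7: val != -3 and (not (2*b >= 1)) and q + tot >= 0
Before b := 3*q - 9: val != -3 and (not (6*q >= 19)) and q + tot >= 0
Before b := 2*q + b + 3: val != -3 and (not (6*q >= 19)) and q + tot >= 0
Answer: WP = val != -3 and (not (6*q >= 19)) and q + tot >= 0


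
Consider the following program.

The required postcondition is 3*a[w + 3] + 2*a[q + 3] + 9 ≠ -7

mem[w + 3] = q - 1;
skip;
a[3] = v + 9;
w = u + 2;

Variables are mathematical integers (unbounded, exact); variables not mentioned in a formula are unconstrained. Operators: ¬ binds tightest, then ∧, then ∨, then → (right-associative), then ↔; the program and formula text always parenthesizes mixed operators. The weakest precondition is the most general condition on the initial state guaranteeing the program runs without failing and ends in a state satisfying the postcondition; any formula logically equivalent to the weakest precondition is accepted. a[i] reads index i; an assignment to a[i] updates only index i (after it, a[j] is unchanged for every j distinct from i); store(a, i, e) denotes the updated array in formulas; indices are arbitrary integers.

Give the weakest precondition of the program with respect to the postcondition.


Working backward. After the program, the postcondition 3*a[w + 3] + 2*a[q + 3] + 9 ≠ -7 must hold; in canonical form it is 2*a[q + 3] + 3*a[w + 3] ≠ -16.
Before w := u + 2: 2*a[q + 3] + 3*a[u + 5] ≠ -16
Before a[3] := v + 9: 2*store(a, 3, v + 9)[q + 3] + 3*store(a, 3, v + 9)[u + 5] ≠ -16
Before skip: 2*store(a, 3, v + 9)[q + 3] + 3*store(a, 3, v + 9)[u + 5] ≠ -16
Before mem[w + 3] := q - 1: 2*store(a, 3, v + 9)[q + 3] + 3*store(a, 3, v + 9)[u + 5] ≠ -16
Answer: WP = 2*store(a, 3, v + 9)[q + 3] + 3*store(a, 3, v + 9)[u + 5] ≠ -16


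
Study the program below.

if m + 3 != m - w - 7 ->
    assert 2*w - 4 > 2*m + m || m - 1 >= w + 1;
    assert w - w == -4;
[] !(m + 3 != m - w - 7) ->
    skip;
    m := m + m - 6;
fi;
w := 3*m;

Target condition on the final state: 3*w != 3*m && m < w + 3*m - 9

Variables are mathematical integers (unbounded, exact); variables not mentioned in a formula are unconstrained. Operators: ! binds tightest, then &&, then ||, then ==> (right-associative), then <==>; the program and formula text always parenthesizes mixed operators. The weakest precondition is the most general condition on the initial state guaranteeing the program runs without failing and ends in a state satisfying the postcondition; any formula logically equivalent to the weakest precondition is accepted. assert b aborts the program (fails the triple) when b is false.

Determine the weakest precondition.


Working backward. After the program, the postcondition 3*w != 3*m && m < w + 3*m - 9 must hold; in canonical form it is 3*w != 3*m && 2*m + w > 9.
Before w := 3*m: 6*m != 0 && 5*m > 9
Then branch requires false; else branch requires 12*m != 36 && 10*m > 39.
Before the if: (!(w != -10)) && ((!(w != -10)) ==> (12*m != 36 && 10*m > 39))
Answer: WP = (!(w != -10)) && ((!(w != -10)) ==> (12*m != 36 && 10*m > 39))


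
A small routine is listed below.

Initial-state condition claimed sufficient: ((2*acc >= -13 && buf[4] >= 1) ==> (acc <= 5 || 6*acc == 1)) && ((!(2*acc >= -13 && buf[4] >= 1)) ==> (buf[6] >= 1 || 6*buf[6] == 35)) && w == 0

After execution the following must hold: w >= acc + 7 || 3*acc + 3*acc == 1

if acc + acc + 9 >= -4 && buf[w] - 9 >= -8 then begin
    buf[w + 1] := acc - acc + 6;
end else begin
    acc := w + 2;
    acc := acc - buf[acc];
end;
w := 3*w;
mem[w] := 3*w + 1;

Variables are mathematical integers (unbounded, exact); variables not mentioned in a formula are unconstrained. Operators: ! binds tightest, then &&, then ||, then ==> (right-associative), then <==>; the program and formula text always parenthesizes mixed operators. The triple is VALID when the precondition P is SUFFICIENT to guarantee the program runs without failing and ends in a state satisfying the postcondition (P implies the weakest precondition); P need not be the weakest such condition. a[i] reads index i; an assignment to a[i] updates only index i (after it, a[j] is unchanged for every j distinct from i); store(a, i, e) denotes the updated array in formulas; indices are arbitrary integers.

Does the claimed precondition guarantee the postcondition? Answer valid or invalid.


Working backward. After the program, the postcondition w >= acc + 7 || 3*acc + 3*acc == 1 must hold; in canonical form it is w >= acc + 7 || 6*acc == 1.
Before mem[w] := 3*w + 1: w >= acc + 7 || 6*acc == 1
Before w := 3*w: 3*w >= acc + 7 || 6*acc == 1
Then branch requires 3*w >= acc + 7 || 6*acc == 1; else branch requires buf[w + 2] + 2*w >= 9 || 6*w == 6*buf[w + 2] - 11.
Before the if: ((2*acc >= -13 && buf[w] >= 1) ==> (3*w >= acc + 7 || 6*acc == 1)) && ((!(2*acc >= -13 && buf[w] >= 1)) ==> (buf[w + 2] + 2*w >= 9 || 6*w == 6*buf[w + 2] - 11))
The weakest precondition is ((2*acc >= -13 && buf[w] >= 1) ==> (3*w >= acc + 7 || 6*acc == 1)) && ((!(2*acc >= -13 && buf[w] >= 1)) ==> (buf[w + 2] + 2*w >= 9 || 6*w == 6*buf[w + 2] - 11)).
Check whether ((2*acc >= -13 && buf[4] >= 1) ==> (acc <= 5 || 6*acc == 1)) && ((!(2*acc >= -13 && buf[4] >= 1)) ==> (buf[6] >= 1 || 6*buf[6] == 35)) && w == 0 implies it.
Countermodel: at the initial state acc = 0, buf = {[0] = -6516, [2] = -15521, [4] = -7040, [6] = 1, elsewhere -7040}, w = 0, the precondition holds but the weakest precondition fails.
Answer: invalid


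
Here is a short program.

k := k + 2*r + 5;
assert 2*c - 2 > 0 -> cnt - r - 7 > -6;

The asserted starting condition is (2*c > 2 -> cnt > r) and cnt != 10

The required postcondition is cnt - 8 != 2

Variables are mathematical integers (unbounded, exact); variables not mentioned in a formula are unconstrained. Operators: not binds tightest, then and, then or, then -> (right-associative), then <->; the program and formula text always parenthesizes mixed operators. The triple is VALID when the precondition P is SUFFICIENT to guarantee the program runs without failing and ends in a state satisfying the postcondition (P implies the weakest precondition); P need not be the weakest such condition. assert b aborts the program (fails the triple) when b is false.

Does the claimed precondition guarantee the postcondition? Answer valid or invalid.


Working backward. After the program, the postcondition cnt - 8 != 2 must hold; in canonical form it is cnt != 10.
Before assert 2*c - 2 > 0 -> cnt - r - 7 > -6: (2*c > 2 -> cnt > r + 1) and cnt != 10
Before k := k + 2*r + 5: (2*c > 2 -> cnt > r + 1) and cnt != 10
The weakest precondition is (2*c > 2 -> cnt > r + 1) and cnt != 10.
Check whether (2*c > 2 -> cnt > r) and cnt != 10 implies it.
Countermodel: at the initial state c = 2, cnt = 1, r = 0, the precondition holds but the weakest precondition fails.
Answer: invalid


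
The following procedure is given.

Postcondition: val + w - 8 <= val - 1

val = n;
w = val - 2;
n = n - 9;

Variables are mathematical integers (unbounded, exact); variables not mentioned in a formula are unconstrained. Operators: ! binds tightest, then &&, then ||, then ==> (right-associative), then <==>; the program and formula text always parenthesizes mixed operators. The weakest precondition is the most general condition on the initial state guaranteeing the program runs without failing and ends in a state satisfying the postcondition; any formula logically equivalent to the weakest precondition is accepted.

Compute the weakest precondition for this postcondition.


Working backward. After the program, the postcondition val + w - 8 <= val - 1 must hold; in canonical form it is w <= 7.
Before n := n - 9: w <= 7
Before w := val - 2: val <= 9
Before val := n: n <= 9
Answer: WP = n <= 9


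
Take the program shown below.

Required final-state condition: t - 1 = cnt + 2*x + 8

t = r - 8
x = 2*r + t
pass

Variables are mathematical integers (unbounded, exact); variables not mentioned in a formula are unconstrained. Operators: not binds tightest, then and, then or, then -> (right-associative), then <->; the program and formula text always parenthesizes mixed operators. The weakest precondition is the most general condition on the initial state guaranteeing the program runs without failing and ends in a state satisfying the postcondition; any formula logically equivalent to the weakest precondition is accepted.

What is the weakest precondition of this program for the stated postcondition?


Working backward. After the program, the postcondition t - 1 = cnt + 2*x + 8 must hold; in canonical form it is t = cnt + 2*x + 9.
Before skip: t = cnt + 2*x + 9
Before x := 2*r + t: cnt + 4*r + t = -9
Before t := r - 8: cnt + 5*r = -1
Answer: WP = cnt + 5*r = -1


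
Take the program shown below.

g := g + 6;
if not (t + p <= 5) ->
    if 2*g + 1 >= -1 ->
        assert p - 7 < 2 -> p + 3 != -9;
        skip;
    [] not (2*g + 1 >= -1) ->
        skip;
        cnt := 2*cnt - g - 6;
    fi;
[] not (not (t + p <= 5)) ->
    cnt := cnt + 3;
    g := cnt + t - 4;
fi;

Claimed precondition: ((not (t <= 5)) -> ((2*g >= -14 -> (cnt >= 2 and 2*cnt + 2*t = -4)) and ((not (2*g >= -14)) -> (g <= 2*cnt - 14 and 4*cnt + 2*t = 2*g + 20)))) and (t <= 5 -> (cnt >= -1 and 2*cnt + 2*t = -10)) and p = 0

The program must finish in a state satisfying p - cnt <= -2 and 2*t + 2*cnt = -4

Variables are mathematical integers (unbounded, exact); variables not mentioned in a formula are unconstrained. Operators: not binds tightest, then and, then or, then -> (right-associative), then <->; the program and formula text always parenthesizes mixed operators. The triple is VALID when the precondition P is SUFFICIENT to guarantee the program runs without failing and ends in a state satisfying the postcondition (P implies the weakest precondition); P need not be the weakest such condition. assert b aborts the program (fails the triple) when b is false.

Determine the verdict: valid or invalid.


Working backward. After the program, the postcondition p - cnt <= -2 and 2*t + 2*cnt = -4 must hold; in canonical form it is p <= cnt - 2 and 2*cnt + 2*t = -4.
Then branch requires (2*g >= -2 -> ((p < 9 -> p != -12) and p <= cnt - 2 and 2*cnt + 2*t = -4)) and ((not (2*g >= -2)) -> (g + p <= 2*cnt - 8 and 4*cnt + 2*t = 2*g + 8)); else branch requires p <= cnt + 1 and 2*cnt + 2*t = -10.
Before the if: ((not (p + t <= 5)) -> ((2*g >= -2 -> ((p < 9 -> p != -12) and p <= cnt - 2 and 2*cnt + 2*t = -4)) and ((not (2*g >= -2)) -> (g + p <= 2*cnt - 8 and 4*cnt + 2*t = 2*g + 8)))) and (p + t <= 5 -> (p <= cnt + 1 and 2*cnt + 2*t = -10))
Before g := g + 6: ((not (p + t <= 5)) -> ((2*g >= -14 -> ((p < 9 -> p != -12) and p <= cnt - 2 and 2*cnt + 2*t = -4)) and ((not (2*g >= -14)) -> (g + p <= 2*cnt - 14 and 4*cnt + 2*t = 2*g + 20)))) and (p + t <= 5 -> (p <= cnt + 1 and 2*cnt + 2*t = -10))
The weakest precondition is ((not (p + t <= 5)) -> ((2*g >= -14 -> ((p < 9 -> p != -12) and p <= cnt - 2 and 2*cnt + 2*t = -4)) and ((not (2*g >= -14)) -> (g + p <= 2*cnt - 14 and 4*cnt + 2*t = 2*g + 20)))) and (p + t <= 5 -> (p <= cnt + 1 and 2*cnt + 2*t = -10)).
Check whether ((not (t <= 5)) -> ((2*g >= -14 -> (cnt >= 2 and 2*cnt + 2*t = -4)) and ((not (2*g >= -14)) -> (g <= 2*cnt - 14 and 4*cnt + 2*t = 2*g + 20)))) and (t <= 5 -> (cnt >= -1 and 2*cnt + 2*t = -10)) and p = 0 implies it.
Every state satisfying the precondition satisfies the weakest precondition: the implication holds.
Answer: valid


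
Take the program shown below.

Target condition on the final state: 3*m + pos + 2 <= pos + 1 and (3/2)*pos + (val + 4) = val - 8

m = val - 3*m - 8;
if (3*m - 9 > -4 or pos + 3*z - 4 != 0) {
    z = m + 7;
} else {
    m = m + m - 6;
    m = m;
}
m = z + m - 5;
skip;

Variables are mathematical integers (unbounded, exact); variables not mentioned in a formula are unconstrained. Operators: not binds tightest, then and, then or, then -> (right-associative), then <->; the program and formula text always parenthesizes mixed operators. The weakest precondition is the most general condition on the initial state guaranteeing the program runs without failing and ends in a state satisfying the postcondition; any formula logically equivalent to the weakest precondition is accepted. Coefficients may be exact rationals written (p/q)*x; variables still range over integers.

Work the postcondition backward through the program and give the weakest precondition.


Working backward. After the program, the postcondition 3*m + pos + 2 <= pos + 1 and (3/2)*pos + (val + 4) = val - 8 must hold; in canonical form it is 3*m <= -1 and (3/2)*pos = -12.
Before skip: 3*m <= -1 and (3/2)*pos = -12
Before m := z + m - 5: 3*m + 3*z <= 14 and (3/2)*pos = -12
Then branch requires 6*m <= -7 and (3/2)*pos = -12; else branch requires 6*m + 3*z <= 32 and (3/2)*pos = -12.
Before the if: ((3*m > 5 or pos + 3*z != 4) -> (6*m <= -7 and (3/2)*pos = -12)) and ((not (3*m > 5 or pos + 3*z != 4)) -> (6*m + 3*z <= 32 and (3/2)*pos = -12))
Before m := val - 3*m - 8: ((3*val > 9*m + 29 or pos + 3*z != 4) -> (6*val <= 18*m + 41 and (3/2)*pos = -12)) and ((not (3*val > 9*m + 29 or pos + 3*z != 4)) -> (6*val + 3*z <= 18*m + 80 and (3/2)*pos = -12))
Answer: WP = ((3*val > 9*m + 29 or pos + 3*z != 4) -> (6*val <= 18*m + 41 and (3/2)*pos = -12)) and ((not (3*val > 9*m + 29 or pos + 3*z != 4)) -> (6*val + 3*z <= 18*m + 80 and (3/2)*pos = -12))


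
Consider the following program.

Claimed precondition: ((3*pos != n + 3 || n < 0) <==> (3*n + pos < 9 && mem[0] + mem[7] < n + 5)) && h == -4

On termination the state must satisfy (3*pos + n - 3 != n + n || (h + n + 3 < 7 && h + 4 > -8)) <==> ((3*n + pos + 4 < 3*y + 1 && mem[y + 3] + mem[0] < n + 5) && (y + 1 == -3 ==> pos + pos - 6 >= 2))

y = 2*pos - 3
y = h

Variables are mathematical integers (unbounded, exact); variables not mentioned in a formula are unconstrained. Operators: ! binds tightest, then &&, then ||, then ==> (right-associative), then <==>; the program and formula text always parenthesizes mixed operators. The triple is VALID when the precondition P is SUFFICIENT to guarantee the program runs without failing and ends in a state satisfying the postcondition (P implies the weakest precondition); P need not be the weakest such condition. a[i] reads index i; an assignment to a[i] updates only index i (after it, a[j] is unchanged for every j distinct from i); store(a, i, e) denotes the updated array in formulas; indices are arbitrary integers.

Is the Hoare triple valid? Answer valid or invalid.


Working backward. After the program, the postcondition (3*pos + n - 3 != n + n || (h + n + 3 < 7 && h + 4 > -8)) <==> ((3*n + pos + 4 < 3*y + 1 && mem[y + 3] + mem[0] < n + 5) && (y + 1 == -3 ==> pos + pos - 6 >= 2)) must hold; in canonical form it is (3*pos != n + 3 || (h + n < 4 && h > -12)) <==> (3*n + pos < 3*y - 3 && mem[y + 3] + mem[0] < n + 5 && (y == -4 ==> 2*pos >= 8)).
Before y := h: (3*pos != n + 3 || (h + n < 4 && h > -12)) <==> (3*n + pos < 3*h - 3 && mem[h + 3] + mem[0] < n + 5 && (h == -4 ==> 2*pos >= 8))
Before y := 2*pos - 3: (3*pos != n + 3 || (h + n < 4 && h > -12)) <==> (3*n + pos < 3*h - 3 && mem[h + 3] + mem[0] < n + 5 && (h == -4 ==> 2*pos >= 8))
The weakest precondition is (3*pos != n + 3 || (h + n < 4 && h > -12)) <==> (3*n + pos < 3*h - 3 && mem[h + 3] + mem[0] < n + 5 && (h == -4 ==> 2*pos >= 8)).
Check whether ((3*pos != n + 3 || n < 0) <==> (3*n + pos < 9 && mem[0] + mem[7] < n + 5)) && h == -4 implies it.
Countermodel: at the initial state h = -4, mem = {[-1] = -15516, [0] = 15521, [7] = -15516, elsewhere -15516}, n = 0, pos = 1, the precondition holds but the weakest precondition fails.
Answer: invalid


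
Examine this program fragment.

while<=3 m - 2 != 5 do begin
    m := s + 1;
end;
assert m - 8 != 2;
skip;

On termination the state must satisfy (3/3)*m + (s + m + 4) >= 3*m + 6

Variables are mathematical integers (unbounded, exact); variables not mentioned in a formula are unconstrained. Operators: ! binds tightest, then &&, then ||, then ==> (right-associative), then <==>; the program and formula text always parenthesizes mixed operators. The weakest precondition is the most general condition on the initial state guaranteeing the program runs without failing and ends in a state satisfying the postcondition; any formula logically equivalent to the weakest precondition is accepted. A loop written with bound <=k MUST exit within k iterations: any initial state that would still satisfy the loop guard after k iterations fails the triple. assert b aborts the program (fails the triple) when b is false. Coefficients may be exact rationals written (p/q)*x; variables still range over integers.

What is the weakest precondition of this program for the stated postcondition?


Working backward. After the program, the postcondition (3/3)*m + (s + m + 4) >= 3*m + 6 must hold; in canonical form it is s >= m + 2.
Before skip: s >= m + 2
Before assert m - 8 != 2: m != 10 && s >= m + 2
Before the loop (bound <=3), unroll the exhaustion recursion (WP_0 = exit-now case; WP_j = one more guarded iteration, up to j = 3):
  WP_0: (!(m != 7)) && m != 10 && s >= m + 2
  WP_1: (!(m != 7)) && ((!(m != 7)) ==> (m != 10 && s >= m + 2))
  WP_2: (!(m != 7)) && ((!(m != 7)) ==> (m != 10 && s >= m + 2))
  WP_3: (!(m != 7)) && ((!(m != 7)) ==> (m != 10 && s >= m + 2))
So before the loop: (!(m != 7)) && ((!(m != 7)) ==> (m != 10 && s >= m + 2))
Answer: WP = (!(m != 7)) && ((!(m != 7)) ==> (m != 10 && s >= m + 2))


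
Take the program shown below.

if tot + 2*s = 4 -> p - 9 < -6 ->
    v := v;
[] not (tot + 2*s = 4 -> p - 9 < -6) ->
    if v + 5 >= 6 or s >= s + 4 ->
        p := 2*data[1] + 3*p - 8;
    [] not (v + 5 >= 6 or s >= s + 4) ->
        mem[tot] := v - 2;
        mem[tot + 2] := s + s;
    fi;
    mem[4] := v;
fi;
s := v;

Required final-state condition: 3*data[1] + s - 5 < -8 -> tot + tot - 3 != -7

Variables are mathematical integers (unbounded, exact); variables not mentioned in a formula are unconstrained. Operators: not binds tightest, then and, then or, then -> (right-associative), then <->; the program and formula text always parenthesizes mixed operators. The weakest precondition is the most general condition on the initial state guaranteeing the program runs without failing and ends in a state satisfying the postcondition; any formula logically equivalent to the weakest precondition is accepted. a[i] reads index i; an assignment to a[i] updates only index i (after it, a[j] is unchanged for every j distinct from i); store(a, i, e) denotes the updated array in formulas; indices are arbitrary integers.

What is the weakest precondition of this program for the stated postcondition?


Working backward. After the program, the postcondition 3*data[1] + s - 5 < -8 -> tot + tot - 3 != -7 must hold; in canonical form it is 3*data[1] + s < -3 -> 2*tot != -4.
Before s := v: 3*data[1] + v < -3 -> 2*tot != -4
Then branch requires 3*data[1] + v < -3 -> 2*tot != -4; else branch requires (v >= 1 -> (3*data[1] + v < -3 -> 2*tot != -4)) and ((not (v >= 1)) -> (3*data[1] + v < -3 -> 2*tot != -4)).
Before the if: ((2*s + tot = 4 -> p < 3) -> (3*data[1] + v < -3 -> 2*tot != -4)) and ((not (2*s + tot = 4 -> p < 3)) -> ((v >= 1 -> (3*data[1] + v < -3 -> 2*tot != -4)) and ((not (v >= 1)) -> (3*data[1] + v < -3 -> 2*tot != -4))))
Answer: WP = ((2*s + tot = 4 -> p < 3) -> (3*data[1] + v < -3 -> 2*tot != -4)) and ((not (2*s + tot = 4 -> p < 3)) -> ((v >= 1 -> (3*data[1] + v < -3 -> 2*tot != -4)) and ((not (v >= 1)) -> (3*data[1] + v < -3 -> 2*tot != -4))))


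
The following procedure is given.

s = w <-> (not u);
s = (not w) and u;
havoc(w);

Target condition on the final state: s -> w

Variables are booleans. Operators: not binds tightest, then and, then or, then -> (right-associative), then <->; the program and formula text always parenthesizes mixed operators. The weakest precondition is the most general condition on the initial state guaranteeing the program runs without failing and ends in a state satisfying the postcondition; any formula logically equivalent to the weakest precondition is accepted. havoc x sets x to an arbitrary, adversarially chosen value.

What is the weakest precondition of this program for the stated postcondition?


Working backward. After the program, s -> w must hold.
Before havoc w: not s
Before s := (not w) and u: not ((not w) and u)
Before s := w <-> (not u): not ((not w) and u)
Answer: WP = not ((not w) and u)


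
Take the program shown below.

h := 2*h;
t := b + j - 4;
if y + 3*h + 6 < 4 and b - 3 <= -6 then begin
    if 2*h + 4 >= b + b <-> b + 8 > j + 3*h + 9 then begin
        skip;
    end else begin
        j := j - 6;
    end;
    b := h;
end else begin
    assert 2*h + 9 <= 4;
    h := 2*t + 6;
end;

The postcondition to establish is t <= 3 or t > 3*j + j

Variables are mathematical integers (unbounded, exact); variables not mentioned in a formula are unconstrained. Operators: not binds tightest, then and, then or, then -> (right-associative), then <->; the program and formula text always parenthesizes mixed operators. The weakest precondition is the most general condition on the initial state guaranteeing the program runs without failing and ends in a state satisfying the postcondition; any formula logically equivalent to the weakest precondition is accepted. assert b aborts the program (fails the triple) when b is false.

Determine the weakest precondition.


Working backward. After the program, the postcondition t <= 3 or t > 3*j + j must hold; in canonical form it is t <= 3 or t > 4*j.
Then branch requires ((2*h >= 2*b - 4 <-> b > 3*h + j + 1) -> (t <= 3 or t > 4*j)) and ((not (2*h >= 2*b - 4 <-> b > 3*h + j + 1)) -> (t <= 3 or t > 4*j - 24)); else branch requires 2*h <= -5 and (t <= 3 or t > 4*j).
Before the if: ((3*h + y < -2 and b <= -3) -> (((2*h >= 2*b - 4 <-> b > 3*h + j + 1) -> (t <= 3 or t > 4*j)) and ((not (2*h >= 2*b - 4 <-> b > 3*h + j + 1)) -> (t <= 3 or t > 4*j - 24)))) and ((not (3*h + y < -2 and b <= -3)) -> (2*h <= -5 and (t <= 3 or t > 4*j)))
Before t := b + j - 4: ((3*h + y < -2 and b <= -3) -> (((2*h >= 2*b - 4 <-> b > 3*h + j + 1) -> (b + j <= 7 or b > 3*j + 4)) and ((not (2*h >= 2*b - 4 <-> b > 3*h + j + 1)) -> (b + j <= 7 or b > 3*j - 20)))) and ((not (3*h + y < -2 and b <= -3)) -> (2*h <= -5 and (b + j <= 7 or b > 3*j + 4)))
Before h := 2*h: ((6*h + y < -2 and b <= -3) -> (((4*h >= 2*b - 4 <-> b > 6*h + j + 1) -> (b + j <= 7 or b > 3*j + 4)) and ((not (4*h >= 2*b - 4 <-> b > 6*h + j + 1)) -> (b + j <= 7 or b > 3*j - 20)))) and ((not (6*h + y < -2 and b <= -3)) -> (4*h <= -5 and (b + j <= 7 or b > 3*j + 4)))
Answer: WP = ((6*h + y < -2 and b <= -3) -> (((4*h >= 2*b - 4 <-> b > 6*h + j + 1) -> (b + j <= 7 or b > 3*j + 4)) and ((not (4*h >= 2*b - 4 <-> b > 6*h + j + 1)) -> (b + j <= 7 or b > 3*j - 20)))) and ((not (6*h + y < -2 and b <= -3)) -> (4*h <= -5 and (b + j <= 7 or b > 3*j + 4)))


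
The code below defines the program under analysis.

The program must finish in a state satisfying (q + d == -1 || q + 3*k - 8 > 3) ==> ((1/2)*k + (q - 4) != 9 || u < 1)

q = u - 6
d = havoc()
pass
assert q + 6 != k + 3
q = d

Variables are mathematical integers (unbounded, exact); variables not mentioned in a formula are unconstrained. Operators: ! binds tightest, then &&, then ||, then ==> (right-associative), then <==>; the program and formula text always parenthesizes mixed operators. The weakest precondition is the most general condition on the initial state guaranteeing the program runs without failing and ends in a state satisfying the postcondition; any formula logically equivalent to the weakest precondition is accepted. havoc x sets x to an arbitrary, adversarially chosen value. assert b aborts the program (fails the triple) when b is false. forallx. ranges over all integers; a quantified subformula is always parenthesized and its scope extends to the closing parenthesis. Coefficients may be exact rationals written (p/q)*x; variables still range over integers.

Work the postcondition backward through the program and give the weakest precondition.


Working backward. After the program, the postcondition (q + d == -1 || q + 3*k - 8 > 3) ==> ((1/2)*k + (q - 4) != 9 || u < 1) must hold; in canonical form it is (d + q == -1 || 3*k + q > 11) ==> ((1/2)*k + q != 13 || u < 1).
Before q := d: (2*d == -1 || d + 3*k > 11) ==> (d + (1/2)*k != 13 || u < 1)
Before assert q + 6 != k + 3: q != k - 3 && ((2*d == -1 || d + 3*k > 11) ==> (d + (1/2)*k != 13 || u < 1))
Before skip: q != k - 3 && ((2*d == -1 || d + 3*k > 11) ==> (d + (1/2)*k != 13 || u < 1))
Before havoc d: forall d_1. (q != k - 3 && ((2*d_1 == -1 || d_1 + 3*k > 11) ==> (d_1 + (1/2)*k != 13 || u < 1)))
Before q := u - 6: forall d_1. (u != k + 3 && ((2*d_1 == -1 || d_1 + 3*k > 11) ==> (d_1 + (1/2)*k != 13 || u < 1)))
Answer: WP = forall d_1. (u != k + 3 && ((2*d_1 == -1 || d_1 + 3*k > 11) ==> (d_1 + (1/2)*k != 13 || u < 1)))
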